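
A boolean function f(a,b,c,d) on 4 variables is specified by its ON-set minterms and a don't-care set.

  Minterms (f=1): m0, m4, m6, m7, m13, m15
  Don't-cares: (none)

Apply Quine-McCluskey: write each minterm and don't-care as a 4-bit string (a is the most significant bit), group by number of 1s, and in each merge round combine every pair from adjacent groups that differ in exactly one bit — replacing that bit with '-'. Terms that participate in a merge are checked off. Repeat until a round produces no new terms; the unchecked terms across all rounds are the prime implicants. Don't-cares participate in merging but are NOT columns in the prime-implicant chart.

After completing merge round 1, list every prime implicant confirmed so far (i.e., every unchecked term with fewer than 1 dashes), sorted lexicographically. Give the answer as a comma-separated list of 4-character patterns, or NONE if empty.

Round 0: 0000✓ 0100✓ 0110✓ 0111✓ 1101✓ 1111✓
Round 1: -111 0-00 01-0 011- 11-1
PIs = {-111, 0-00, 01-0, 011-, 11-1}

NONE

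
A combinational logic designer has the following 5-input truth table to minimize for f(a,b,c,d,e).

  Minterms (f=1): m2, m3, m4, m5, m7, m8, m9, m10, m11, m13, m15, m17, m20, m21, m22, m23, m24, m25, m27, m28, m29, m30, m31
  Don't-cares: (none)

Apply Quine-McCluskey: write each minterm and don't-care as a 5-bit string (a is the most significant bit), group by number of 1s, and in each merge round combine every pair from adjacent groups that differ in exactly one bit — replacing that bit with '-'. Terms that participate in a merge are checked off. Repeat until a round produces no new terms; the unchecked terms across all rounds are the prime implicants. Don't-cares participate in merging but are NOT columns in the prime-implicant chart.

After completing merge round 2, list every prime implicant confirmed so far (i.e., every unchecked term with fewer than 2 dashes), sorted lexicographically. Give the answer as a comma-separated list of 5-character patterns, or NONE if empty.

[col 0] 00010*, 00011*, 00100*, 00101*, 00111*, 01000*, 01001*, 01010*, 01011*, 01101*, 01111*, 10001*, 10100*, 10101*, 10110*, 10111*, 11000*, 11001*, 11011*, 11100*, 11101*, 11110*, 11111*
[col 1] -0100*, -0101*, -0111*, -1000*, -1001*, -1011*, -1101*, -1111*, 0-010*, 0-011*, 0-101*, 0-111*, 00-11*, 0001-*, 001-1*, 0010-*, 01-01*, 01-11*, 010-0*, 010-1*, 0100-*, 0101-*, 011-1*, 1-001*, 1-100*, 1-101*, 1-110*, 1-111*, 10-01*, 101-0*, 101-1*, 1010-*, 1011-*, 11-00*, 11-01*, 11-11*, 110-1*, 1100-*, 111-0*, 111-1*, 1110-*, 1111-*
[col 2] --101*, --111*, -01-1*, -010-, -1-01*, -1-11*, -10-1*, -100-, -11-1*, 0--11, 0-01-, 0-1-1*, 01--1*, 010--, 1--01, 1-1-0*, 1-1-1*, 1-10-*, 1-11-*, 101--*, 11--1*, 11-0-, 111--*
[col 3] --1-1, -1--1, 1-1--
Prime implicants: --1-1, -010-, -1--1, -100-, 0--11, 0-01-, 010--, 1--01, 1-1--, 11-0-

NONE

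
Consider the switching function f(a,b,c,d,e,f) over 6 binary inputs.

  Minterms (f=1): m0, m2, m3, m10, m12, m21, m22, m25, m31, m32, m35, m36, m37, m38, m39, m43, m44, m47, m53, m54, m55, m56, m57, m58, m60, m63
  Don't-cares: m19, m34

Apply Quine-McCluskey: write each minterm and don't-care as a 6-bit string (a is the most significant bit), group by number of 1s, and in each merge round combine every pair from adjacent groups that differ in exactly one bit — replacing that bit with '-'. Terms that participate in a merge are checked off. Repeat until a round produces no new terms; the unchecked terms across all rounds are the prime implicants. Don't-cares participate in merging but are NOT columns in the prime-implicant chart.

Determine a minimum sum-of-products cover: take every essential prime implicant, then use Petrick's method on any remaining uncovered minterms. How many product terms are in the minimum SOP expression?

13

[col 0] 000000*, 000010*, 000011*, 001010*, 001100*, 010011*, 010101*, 010110*, 011001*, 011111*, 100000*, 100010*, 100011*, 100100*, 100101*, 100110*, 100111*, 101011*, 101100*, 101111*, 110101*, 110110*, 110111*, 111000*, 111001*, 111010*, 111100*, 111111*
[col 1] -00000*, -00010*, -00011*, -01100, -10101, -10110, -11001, -11111, 0-0011, 00-010, 0000-0*, 00001-*, 1-0101*, 1-0110*, 1-0111*, 1-1100, 1-1111*, 10-011*, 10-100, 10-111*, 100-00*, 100-10*, 100-11*, 1000-0*, 10001-*, 1001-0*, 1001-1*, 10010-*, 10011-*, 101-11*, 11-111*, 1101-1*, 11011-*, 111-00, 1110-0, 11100-
[col 2] -000-0, -0001-, 1--111, 1-01-1, 1-011-, 10--11, 100--0, 100-1-, 1001--
Prime implicants: -000-0, -0001-, -01100, -10101, -10110, -11001, -11111, 0-0011, 00-010, 1--111, 1-01-1, 1-011-, 1-1100, 10--11, 10-100, 100--0, 100-1-, 1001--, 111-00, 1110-0, 11100-
PI chart (minterm → PIs covering it):
  0 | -000-0  (sole → essential)
  2 | -000-0,-0001-,00-010
  3 | -0001-,0-0011
  10 | 00-010  (sole → essential)
  12 | -01100  (sole → essential)
  21 | -10101  (sole → essential)
  22 | -10110  (sole → essential)
  25 | -11001  (sole → essential)
  31 | -11111  (sole → essential)
  32 | -000-0,100--0
  35 | -0001-,10--11,100-1-
  36 | 10-100,100--0,1001--
  37 | 1-01-1,1001--
  38 | 1-011-,100--0,100-1-,1001--
  39 | 1--111,1-01-1,1-011-,10--11,100-1-,1001--
  43 | 10--11  (sole → essential)
  44 | -01100,1-1100,10-100
  47 | 1--111,10--11
  53 | -10101,1-01-1
  54 | -10110,1-011-
  55 | 1--111,1-01-1,1-011-
  56 | 111-00,1110-0,11100-
  57 | -11001,11100-
  58 | 1110-0  (sole → essential)
  60 | 1-1100,111-00
  63 | -11111,1--111
Essential prime implicants: -000-0, -01100, -10101, -10110, -11001, -11111, 00-010, 10--11, 1110-0
Petrick residual → -0001-, 1--111, 1-1100, 1001--
Minimum SOP uses 13 PIs: b'c'd'f' + b'c'd'e + b'cde'f' + bc'de'f + bc'def' + bcd'e'f + bcdef + a'b'd'ef' + adef + acde'f' + ab'ef + ab'c'd + abcd'f'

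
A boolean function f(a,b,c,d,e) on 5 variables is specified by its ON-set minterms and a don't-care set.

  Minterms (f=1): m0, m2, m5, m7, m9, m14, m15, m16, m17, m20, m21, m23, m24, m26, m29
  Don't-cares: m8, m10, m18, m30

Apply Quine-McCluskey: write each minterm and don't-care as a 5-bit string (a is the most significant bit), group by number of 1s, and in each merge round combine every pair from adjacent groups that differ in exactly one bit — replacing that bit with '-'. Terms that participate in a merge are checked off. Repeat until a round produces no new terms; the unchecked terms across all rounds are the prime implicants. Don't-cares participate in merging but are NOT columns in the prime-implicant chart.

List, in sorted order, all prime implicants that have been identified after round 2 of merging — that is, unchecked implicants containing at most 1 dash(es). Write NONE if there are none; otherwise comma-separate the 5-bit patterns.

size-2^0 implicants → 00000(✓)  00010(✓)  00101(✓)  00111(✓)  01000(✓)  01001(✓)  01010(✓)  01110(✓)  01111(✓)  10000(✓)  10001(✓)  10010(✓)  10100(✓)  10101(✓)  10111(✓)  11000(✓)  11010(✓)  11101(✓)  11110(✓)
size-2^1 implicants → -0000(✓)  -0010(✓)  -0101(✓)  -0111(✓)  -1000(✓)  -1010(✓)  -1110(✓)  0-000(✓)  0-010(✓)  0-111  000-0(✓)  001-1(✓)  01-10(✓)  010-0(✓)  0100-  0111-  1-000(✓)  1-010(✓)  1-101  10-00(✓)  10-01(✓)  100-0(✓)  1000-(✓)  101-1(✓)  1010-(✓)  11-10(✓)  110-0(✓)
size-2^2 implicants → --000(✓)  --010(✓)  -00-0(✓)  -01-1  -1-10  -10-0(✓)  0-0-0(✓)  1-0-0(✓)  10-0-
size-2^3 implicants → --0-0
Unchecked terms (primes): --0-0, -01-1, -1-10, 0-111, 0100-, 0111-, 1-101, 10-0-

0-111, 0100-, 0111-, 1-101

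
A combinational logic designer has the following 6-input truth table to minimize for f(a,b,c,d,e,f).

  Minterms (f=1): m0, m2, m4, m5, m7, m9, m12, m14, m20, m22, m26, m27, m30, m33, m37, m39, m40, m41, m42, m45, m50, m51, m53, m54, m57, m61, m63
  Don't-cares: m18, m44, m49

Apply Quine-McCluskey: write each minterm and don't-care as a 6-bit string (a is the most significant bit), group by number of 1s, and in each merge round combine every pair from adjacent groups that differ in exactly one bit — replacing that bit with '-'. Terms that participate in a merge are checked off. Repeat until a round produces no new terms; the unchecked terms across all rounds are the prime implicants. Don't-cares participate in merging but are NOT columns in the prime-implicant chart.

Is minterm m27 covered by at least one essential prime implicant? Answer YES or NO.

YES

[col 0] 000000*, 000010*, 000100*, 000101*, 000111*, 001001*, 001100*, 001110*, 010010*, 010100*, 010110*, 011010*, 011011*, 011110*, 100001*, 100101*, 100111*, 101000*, 101001*, 101010*, 101100*, 101101*, 110001*, 110010*, 110011*, 110101*, 110110*, 111001*, 111101*, 111111*
[col 1] -00101*, -00111*, -01001, -01100, -10010*, -10110*, 0-0010, 0-0100, 0-1110, 00-100, 000-00, 0000-0, 0001-1*, 00010-, 0011-0, 01-010*, 01-110*, 010-10*, 0101-0, 011-10*, 01101-, 1-0001*, 1-0101*, 1-1001*, 1-1101*, 10-001*, 10-101*, 100-01*, 1001-1*, 101-00*, 101-01*, 1010-0, 10100-*, 10110-*, 11-001*, 11-101*, 110-01*, 110-10*, 1100-1, 11001-, 111-01*, 1111-1
[col 2] -001-1, -10-10, 01--10, 1--001*, 1--101*, 1-0-01*, 1-1-01*, 10--01*, 101-0-, 11--01*
[col 3] 1---01
Prime implicants: -001-1, -01001, -01100, -10-10, 0-0010, 0-0100, 0-1110, 00-100, 000-00, 0000-0, 00010-, 0011-0, 01--10, 0101-0, 01101-, 1---01, 101-0-, 1010-0, 1100-1, 11001-, 1111-1
PI chart (minterm → PIs covering it):
  0 | 000-00,0000-0
  2 | 0-0010,0000-0
  4 | 0-0100,00-100,000-00,00010-
  5 | -001-1,00010-
  7 | -001-1  (sole → essential)
  9 | -01001  (sole → essential)
  12 | -01100,00-100,0011-0
  14 | 0-1110,0011-0
  20 | 0-0100,0101-0
  22 | -10-10,01--10,0101-0
  26 | 01--10,01101-
  27 | 01101-  (sole → essential)
  30 | 0-1110,01--10
  33 | 1---01  (sole → essential)
  37 | -001-1,1---01
  39 | -001-1  (sole → essential)
  40 | 101-0-,1010-0
  41 | -01001,1---01,101-0-
  42 | 1010-0  (sole → essential)
  45 | 1---01,101-0-
  50 | -10-10,11001-
  51 | 1100-1,11001-
  53 | 1---01  (sole → essential)
  54 | -10-10  (sole → essential)
  57 | 1---01  (sole → essential)
  61 | 1---01,1111-1
  63 | 1111-1  (sole → essential)
Essential prime implicants: -001-1, -01001, -10-10, 01101-, 1---01, 1010-0, 1111-1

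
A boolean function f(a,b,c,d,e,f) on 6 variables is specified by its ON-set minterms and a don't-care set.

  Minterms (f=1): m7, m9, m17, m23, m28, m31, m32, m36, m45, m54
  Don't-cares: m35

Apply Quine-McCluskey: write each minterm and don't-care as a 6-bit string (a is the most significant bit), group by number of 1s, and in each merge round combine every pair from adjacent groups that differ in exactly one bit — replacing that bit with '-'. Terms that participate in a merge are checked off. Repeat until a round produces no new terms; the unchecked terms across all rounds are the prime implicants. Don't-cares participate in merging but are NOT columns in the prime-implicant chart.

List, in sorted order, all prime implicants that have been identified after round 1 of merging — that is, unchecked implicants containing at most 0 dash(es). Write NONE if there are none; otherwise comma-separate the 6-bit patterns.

001001, 010001, 011100, 100011, 101101, 110110

Round 0: 000111✓ 001001 010001 010111✓ 011100 011111✓ 100000✓ 100011 100100✓ 101101 110110
Round 1: 0-0111 01-111 100-00
PIs = {0-0111, 001001, 01-111, 010001, 011100, 100-00, 100011, 101101, 110110}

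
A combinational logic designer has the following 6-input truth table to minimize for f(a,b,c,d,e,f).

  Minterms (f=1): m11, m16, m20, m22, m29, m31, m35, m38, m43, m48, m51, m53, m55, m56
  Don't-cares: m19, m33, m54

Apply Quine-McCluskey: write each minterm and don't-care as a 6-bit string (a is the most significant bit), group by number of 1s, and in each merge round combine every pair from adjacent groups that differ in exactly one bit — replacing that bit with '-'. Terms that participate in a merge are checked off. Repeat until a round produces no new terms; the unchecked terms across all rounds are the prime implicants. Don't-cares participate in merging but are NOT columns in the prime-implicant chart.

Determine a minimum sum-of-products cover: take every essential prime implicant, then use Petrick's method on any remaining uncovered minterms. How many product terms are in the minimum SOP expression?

[col 0] 001011*, 010000*, 010011*, 010100*, 010110*, 011101*, 011111*, 100001*, 100011*, 100110*, 101011*, 110000*, 110011*, 110101*, 110110*, 110111*, 111000*
[col 1] -01011, -10000, -10011, -10110, 010-00, 0101-0, 0111-1, 1-0011, 1-0110, 10-011, 1000-1, 11-000, 110-11, 1101-1, 11011-
Prime implicants: -01011, -10000, -10011, -10110, 010-00, 0101-0, 0111-1, 1-0011, 1-0110, 10-011, 1000-1, 11-000, 110-11, 1101-1, 11011-
PI chart (minterm → PIs covering it):
  11 | -01011  (sole → essential)
  16 | -10000,010-00
  20 | 010-00,0101-0
  22 | -10110,0101-0
  29 | 0111-1  (sole → essential)
  31 | 0111-1  (sole → essential)
  35 | 1-0011,10-011,1000-1
  38 | 1-0110  (sole → essential)
  43 | -01011,10-011
  48 | -10000,11-000
  51 | -10011,1-0011,110-11
  53 | 1101-1  (sole → essential)
  55 | 110-11,1101-1,11011-
  56 | 11-000  (sole → essential)
Essential prime implicants: -01011, 0111-1, 1-0110, 11-000, 1101-1
Petrick residual → -10000, 0101-0, 1-0011
Minimum SOP uses 8 PIs: b'cd'ef + bc'd'e'f' + a'bc'df' + a'bcdf + ac'd'ef + ac'def' + abd'e'f' + abc'df

8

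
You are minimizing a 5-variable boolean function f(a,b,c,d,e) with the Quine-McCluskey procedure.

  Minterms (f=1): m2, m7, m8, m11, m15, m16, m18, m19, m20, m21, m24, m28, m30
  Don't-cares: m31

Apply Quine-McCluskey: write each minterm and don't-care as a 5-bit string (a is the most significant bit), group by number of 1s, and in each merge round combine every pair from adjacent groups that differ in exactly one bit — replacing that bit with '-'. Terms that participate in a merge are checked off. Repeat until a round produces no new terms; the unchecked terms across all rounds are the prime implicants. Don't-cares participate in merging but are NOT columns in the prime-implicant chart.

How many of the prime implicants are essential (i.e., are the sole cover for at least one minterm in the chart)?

6

size-2^0 implicants → 00010(✓)  00111(✓)  01000(✓)  01011(✓)  01111(✓)  10000(✓)  10010(✓)  10011(✓)  10100(✓)  10101(✓)  11000(✓)  11100(✓)  11110(✓)  11111(✓)
size-2^1 implicants → -0010  -1000  -1111  0-111  01-11  1-000(✓)  1-100(✓)  10-00(✓)  100-0  1001-  1010-  11-00(✓)  111-0  1111-
size-2^2 implicants → 1--00
Unchecked terms (primes): -0010, -1000, -1111, 0-111, 01-11, 1--00, 100-0, 1001-, 1010-, 111-0, 1111-
Minterm coverage:
  m2 ⊆ -0010 [E]
  m7 ⊆ 0-111 [E]
  m8 ⊆ -1000 [E]
  m11 ⊆ 01-11 [E]
  m15 ⊆ -1111,0-111,01-11
  m16 ⊆ 1--00,100-0
  m18 ⊆ -0010,100-0,1001-
  m19 ⊆ 1001- [E]
  m20 ⊆ 1--00,1010-
  m21 ⊆ 1010- [E]
  m24 ⊆ -1000,1--00
  m28 ⊆ 1--00,111-0
  m30 ⊆ 111-0,1111-
E = {-0010, -1000, 0-111, 01-11, 1001-, 1010-}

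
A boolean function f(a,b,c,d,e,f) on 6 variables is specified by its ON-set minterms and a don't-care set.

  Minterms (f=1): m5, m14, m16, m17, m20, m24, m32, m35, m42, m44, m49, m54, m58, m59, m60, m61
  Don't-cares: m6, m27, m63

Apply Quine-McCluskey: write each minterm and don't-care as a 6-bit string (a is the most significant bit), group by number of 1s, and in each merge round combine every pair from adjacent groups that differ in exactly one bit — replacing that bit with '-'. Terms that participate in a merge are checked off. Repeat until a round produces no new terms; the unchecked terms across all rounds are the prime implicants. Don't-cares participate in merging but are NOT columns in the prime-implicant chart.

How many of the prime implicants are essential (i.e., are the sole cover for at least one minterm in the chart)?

[col 0] 000101, 000110*, 001110*, 010000*, 010001*, 010100*, 011000*, 011011*, 100000, 100011, 101010*, 101100*, 110001*, 110110, 111010*, 111011*, 111100*, 111101*, 111111*
[col 1] -10001, -11011, 00-110, 01-000, 010-00, 01000-, 1-1010, 1-1100, 111-11, 11101-, 1111-1, 11110-
Prime implicants: -10001, -11011, 00-110, 000101, 01-000, 010-00, 01000-, 1-1010, 1-1100, 100000, 100011, 110110, 111-11, 11101-, 1111-1, 11110-
PI chart (minterm → PIs covering it):
  5 | 000101  (sole → essential)
  14 | 00-110  (sole → essential)
  16 | 01-000,010-00,01000-
  17 | -10001,01000-
  20 | 010-00  (sole → essential)
  24 | 01-000  (sole → essential)
  32 | 100000  (sole → essential)
  35 | 100011  (sole → essential)
  42 | 1-1010  (sole → essential)
  44 | 1-1100  (sole → essential)
  49 | -10001  (sole → essential)
  54 | 110110  (sole → essential)
  58 | 1-1010,11101-
  59 | -11011,111-11,11101-
  60 | 1-1100,11110-
  61 | 1111-1,11110-
Essential prime implicants: -10001, 00-110, 000101, 01-000, 010-00, 1-1010, 1-1100, 100000, 100011, 110110

10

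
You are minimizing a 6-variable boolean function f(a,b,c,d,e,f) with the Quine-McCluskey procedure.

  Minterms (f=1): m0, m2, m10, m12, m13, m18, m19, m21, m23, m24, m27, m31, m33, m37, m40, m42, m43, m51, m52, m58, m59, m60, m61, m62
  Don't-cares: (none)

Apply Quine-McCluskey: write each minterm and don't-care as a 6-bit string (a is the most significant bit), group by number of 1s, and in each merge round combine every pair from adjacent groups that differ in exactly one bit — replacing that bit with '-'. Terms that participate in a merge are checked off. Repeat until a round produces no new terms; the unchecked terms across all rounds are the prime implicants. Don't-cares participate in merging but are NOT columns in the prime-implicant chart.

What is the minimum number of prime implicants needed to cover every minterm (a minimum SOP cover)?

size-2^0 implicants → 000000(✓)  000010(✓)  001010(✓)  001100(✓)  001101(✓)  010010(✓)  010011(✓)  010101(✓)  010111(✓)  011000  011011(✓)  011111(✓)  100001(✓)  100101(✓)  101000(✓)  101010(✓)  101011(✓)  110011(✓)  110100(✓)  111010(✓)  111011(✓)  111100(✓)  111101(✓)  111110(✓)
size-2^1 implicants → -01010  -10011(✓)  -11011(✓)  0-0010  00-010  0000-0  00110-  01-011(✓)  01-111(✓)  010-11(✓)  01001-  0101-1  011-11(✓)  1-1010(✓)  1-1011(✓)  100-01  1010-0  10101-(✓)  11-011(✓)  11-100  111-10  11101-(✓)  1111-0  11110-
size-2^2 implicants → -1-011  01--11  1-101-
Unchecked terms (primes): -01010, -1-011, 0-0010, 00-010, 0000-0, 00110-, 01--11, 01001-, 0101-1, 011000, 1-101-, 100-01, 1010-0, 11-100, 111-10, 1111-0, 11110-
Minterm coverage:
  m0 ⊆ 0000-0 [E]
  m2 ⊆ 0-0010,00-010,0000-0
  m10 ⊆ -01010,00-010
  m12 ⊆ 00110- [E]
  m13 ⊆ 00110- [E]
  m18 ⊆ 0-0010,01001-
  m19 ⊆ -1-011,01--11,01001-
  m21 ⊆ 0101-1 [E]
  m23 ⊆ 01--11,0101-1
  m24 ⊆ 011000 [E]
  m27 ⊆ -1-011,01--11
  m31 ⊆ 01--11 [E]
  m33 ⊆ 100-01 [E]
  m37 ⊆ 100-01 [E]
  m40 ⊆ 1010-0 [E]
  m42 ⊆ -01010,1-101-,1010-0
  m43 ⊆ 1-101- [E]
  m51 ⊆ -1-011 [E]
  m52 ⊆ 11-100 [E]
  m58 ⊆ 1-101-,111-10
  m59 ⊆ -1-011,1-101-
  m60 ⊆ 11-100,1111-0,11110-
  m61 ⊆ 11110- [E]
  m62 ⊆ 111-10,1111-0
E = {-1-011, 0000-0, 00110-, 01--11, 0101-1, 011000, 1-101-, 100-01, 1010-0, 11-100, 11110-}
Petrick residual → -01010, 0-0010, 111-10
Cover = b'cd'ef' + bd'ef + a'c'd'ef' + a'b'c'd'f' + a'b'cde' + a'bef + a'bc'df + a'bcd'e'f' + acd'e + ab'c'e'f + ab'cd'f' + abde'f' + abcef' + abcde'  |cover|=14

14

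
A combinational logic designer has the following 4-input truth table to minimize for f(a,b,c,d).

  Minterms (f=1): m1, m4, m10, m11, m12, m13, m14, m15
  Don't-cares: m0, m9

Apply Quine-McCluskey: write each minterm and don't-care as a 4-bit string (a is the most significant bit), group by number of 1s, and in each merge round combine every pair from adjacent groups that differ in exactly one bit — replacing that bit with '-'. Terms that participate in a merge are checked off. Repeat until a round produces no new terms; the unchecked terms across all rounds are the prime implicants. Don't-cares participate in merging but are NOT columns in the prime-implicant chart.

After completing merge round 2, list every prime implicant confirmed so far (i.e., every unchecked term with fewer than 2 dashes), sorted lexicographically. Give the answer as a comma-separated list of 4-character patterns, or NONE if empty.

-001, -100, 0-00, 000-

size-2^0 implicants → 0000(✓)  0001(✓)  0100(✓)  1001(✓)  1010(✓)  1011(✓)  1100(✓)  1101(✓)  1110(✓)  1111(✓)
size-2^1 implicants → -001  -100  0-00  000-  1-01(✓)  1-10(✓)  1-11(✓)  10-1(✓)  101-(✓)  11-0(✓)  11-1(✓)  110-(✓)  111-(✓)
size-2^2 implicants → 1--1  1-1-  11--
Unchecked terms (primes): -001, -100, 0-00, 000-, 1--1, 1-1-, 11--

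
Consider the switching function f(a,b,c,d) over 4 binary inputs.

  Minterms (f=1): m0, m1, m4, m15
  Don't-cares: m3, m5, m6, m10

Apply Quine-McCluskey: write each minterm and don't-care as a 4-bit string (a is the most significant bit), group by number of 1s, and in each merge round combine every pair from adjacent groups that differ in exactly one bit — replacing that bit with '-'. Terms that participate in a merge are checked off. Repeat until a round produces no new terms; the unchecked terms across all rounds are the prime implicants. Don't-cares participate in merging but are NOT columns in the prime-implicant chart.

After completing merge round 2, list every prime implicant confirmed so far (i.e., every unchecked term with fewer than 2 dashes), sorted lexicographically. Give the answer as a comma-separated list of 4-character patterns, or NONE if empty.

size-2^0 implicants → 0000(✓)  0001(✓)  0011(✓)  0100(✓)  0101(✓)  0110(✓)  1010  1111
size-2^1 implicants → 0-00(✓)  0-01(✓)  00-1  000-(✓)  01-0  010-(✓)
size-2^2 implicants → 0-0-
Unchecked terms (primes): 0-0-, 00-1, 01-0, 1010, 1111

00-1, 01-0, 1010, 1111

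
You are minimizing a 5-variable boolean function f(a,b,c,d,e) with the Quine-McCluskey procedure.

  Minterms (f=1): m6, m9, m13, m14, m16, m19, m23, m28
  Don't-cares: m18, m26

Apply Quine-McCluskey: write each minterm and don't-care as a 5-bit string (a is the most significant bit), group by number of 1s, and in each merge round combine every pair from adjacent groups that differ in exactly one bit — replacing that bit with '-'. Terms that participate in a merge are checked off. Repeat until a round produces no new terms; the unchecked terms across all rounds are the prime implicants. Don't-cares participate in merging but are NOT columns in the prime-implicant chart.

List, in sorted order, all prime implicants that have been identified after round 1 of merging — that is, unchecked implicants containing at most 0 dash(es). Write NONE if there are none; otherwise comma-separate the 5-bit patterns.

Round 0: 00110✓ 01001✓ 01101✓ 01110✓ 10000✓ 10010✓ 10011✓ 10111✓ 11010✓ 11100
Round 1: 0-110 01-01 1-010 10-11 100-0 1001-
PIs = {0-110, 01-01, 1-010, 10-11, 100-0, 1001-, 11100}

11100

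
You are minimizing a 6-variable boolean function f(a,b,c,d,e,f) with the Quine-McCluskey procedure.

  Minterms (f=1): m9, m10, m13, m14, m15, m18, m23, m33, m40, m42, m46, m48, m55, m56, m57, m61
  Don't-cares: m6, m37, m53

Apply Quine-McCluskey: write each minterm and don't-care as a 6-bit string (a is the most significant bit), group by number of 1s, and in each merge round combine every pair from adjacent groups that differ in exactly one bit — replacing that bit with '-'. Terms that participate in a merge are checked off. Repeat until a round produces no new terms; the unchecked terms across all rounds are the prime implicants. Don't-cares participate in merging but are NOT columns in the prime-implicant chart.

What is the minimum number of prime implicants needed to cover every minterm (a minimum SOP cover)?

9

Round 0: 000110✓ 001001✓ 001010✓ 001101✓ 001110✓ 001111✓ 010010 010111✓ 100001✓ 100101✓ 101000✓ 101010✓ 101110✓ 110000✓ 110101✓ 110111✓ 111000✓ 111001✓ 111101✓
Round 1: -01010✓ -01110✓ -10111 00-110 001-01 001-10✓ 0011-1 00111- 1-0101 1-1000 100-01 101-10✓ 1010-0 11-000 11-101 1101-1 111-01 11100-
Round 2: -01-10
PIs = {-01-10, -10111, 00-110, 001-01, 0011-1, 00111-, 010010, 1-0101, 1-1000, 100-01, 1010-0, 11-000, 11-101, 1101-1, 111-01, 11100-}
Coverage chart:
  m9: 001-01 ←essential
  m10: -01-10 ←essential
  m13: 001-01,0011-1
  m14: -01-10,00-110,00111-
  m15: 0011-1,00111-
  m18: 010010 ←essential
  m23: -10111 ←essential
  m33: 100-01 ←essential
  m40: 1-1000,1010-0
  m42: -01-10,1010-0
  m46: -01-10 ←essential
  m48: 11-000 ←essential
  m55: -10111,1101-1
  m56: 1-1000,11-000,11100-
  m57: 111-01,11100-
  m61: 11-101,111-01
Essential: -01-10, -10111, 001-01, 010010, 100-01, 11-000
Petrick residual → 0011-1, 1-1000, 111-01
Min cover (9 terms): b'cef' + bc'def + a'b'ce'f + a'b'cdf + a'bc'd'ef' + acd'e'f' + ab'c'e'f + abd'e'f' + abce'f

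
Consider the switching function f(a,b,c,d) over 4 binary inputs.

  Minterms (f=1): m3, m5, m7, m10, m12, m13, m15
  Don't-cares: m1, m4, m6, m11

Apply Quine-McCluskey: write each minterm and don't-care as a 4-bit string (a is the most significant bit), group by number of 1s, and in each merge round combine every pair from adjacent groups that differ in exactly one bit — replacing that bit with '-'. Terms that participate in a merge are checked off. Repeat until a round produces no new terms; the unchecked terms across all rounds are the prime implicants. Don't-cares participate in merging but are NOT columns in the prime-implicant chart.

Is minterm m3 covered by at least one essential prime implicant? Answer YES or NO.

[col 0] 0001*, 0011*, 0100*, 0101*, 0110*, 0111*, 1010*, 1011*, 1100*, 1101*, 1111*
[col 1] -011*, -100*, -101*, -111*, 0-01*, 0-11*, 00-1*, 01-0*, 01-1*, 010-*, 011-*, 1-11*, 101-, 11-1*, 110-*
[col 2] --11, -1-1, -10-, 0--1, 01--
Prime implicants: --11, -1-1, -10-, 0--1, 01--, 101-
PI chart (minterm → PIs covering it):
  3 | --11,0--1
  5 | -1-1,-10-,0--1,01--
  7 | --11,-1-1,0--1,01--
  10 | 101-  (sole → essential)
  12 | -10-  (sole → essential)
  13 | -1-1,-10-
  15 | --11,-1-1
Essential prime implicants: -10-, 101-

NO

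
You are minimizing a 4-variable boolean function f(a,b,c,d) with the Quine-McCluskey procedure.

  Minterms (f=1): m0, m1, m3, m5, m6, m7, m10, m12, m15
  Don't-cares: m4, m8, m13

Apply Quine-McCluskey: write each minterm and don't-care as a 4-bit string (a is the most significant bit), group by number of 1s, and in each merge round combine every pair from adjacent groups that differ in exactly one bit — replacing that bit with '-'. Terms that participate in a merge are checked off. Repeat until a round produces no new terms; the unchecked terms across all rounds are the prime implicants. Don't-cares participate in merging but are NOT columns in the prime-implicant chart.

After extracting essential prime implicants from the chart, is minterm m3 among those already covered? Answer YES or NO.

YES

size-2^0 implicants → 0000(✓)  0001(✓)  0011(✓)  0100(✓)  0101(✓)  0110(✓)  0111(✓)  1000(✓)  1010(✓)  1100(✓)  1101(✓)  1111(✓)
size-2^1 implicants → -000(✓)  -100(✓)  -101(✓)  -111(✓)  0-00(✓)  0-01(✓)  0-11(✓)  00-1(✓)  000-(✓)  01-0(✓)  01-1(✓)  010-(✓)  011-(✓)  1-00(✓)  10-0  11-1(✓)  110-(✓)
size-2^2 implicants → --00  -1-1  -10-  0--1  0-0-  01--
Unchecked terms (primes): --00, -1-1, -10-, 0--1, 0-0-, 01--, 10-0
Minterm coverage:
  m0 ⊆ --00,0-0-
  m1 ⊆ 0--1,0-0-
  m3 ⊆ 0--1 [E]
  m5 ⊆ -1-1,-10-,0--1,0-0-,01--
  m6 ⊆ 01-- [E]
  m7 ⊆ -1-1,0--1,01--
  m10 ⊆ 10-0 [E]
  m12 ⊆ --00,-10-
  m15 ⊆ -1-1 [E]
E = {-1-1, 0--1, 01--, 10-0}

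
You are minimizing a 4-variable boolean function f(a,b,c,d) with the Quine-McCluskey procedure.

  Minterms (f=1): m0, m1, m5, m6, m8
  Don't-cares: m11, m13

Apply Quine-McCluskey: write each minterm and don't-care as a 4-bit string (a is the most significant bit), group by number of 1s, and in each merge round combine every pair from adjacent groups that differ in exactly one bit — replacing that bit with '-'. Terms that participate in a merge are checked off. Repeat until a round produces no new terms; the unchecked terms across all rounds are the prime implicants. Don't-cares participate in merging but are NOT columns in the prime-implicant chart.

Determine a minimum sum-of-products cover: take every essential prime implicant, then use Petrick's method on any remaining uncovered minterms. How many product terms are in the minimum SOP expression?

3

size-2^0 implicants → 0000(✓)  0001(✓)  0101(✓)  0110  1000(✓)  1011  1101(✓)
size-2^1 implicants → -000  -101  0-01  000-
Unchecked terms (primes): -000, -101, 0-01, 000-, 0110, 1011
Minterm coverage:
  m0 ⊆ -000,000-
  m1 ⊆ 0-01,000-
  m5 ⊆ -101,0-01
  m6 ⊆ 0110 [E]
  m8 ⊆ -000 [E]
E = {-000, 0110}
Petrick residual → 0-01
Cover = b'c'd' + a'c'd + a'bcd'  |cover|=3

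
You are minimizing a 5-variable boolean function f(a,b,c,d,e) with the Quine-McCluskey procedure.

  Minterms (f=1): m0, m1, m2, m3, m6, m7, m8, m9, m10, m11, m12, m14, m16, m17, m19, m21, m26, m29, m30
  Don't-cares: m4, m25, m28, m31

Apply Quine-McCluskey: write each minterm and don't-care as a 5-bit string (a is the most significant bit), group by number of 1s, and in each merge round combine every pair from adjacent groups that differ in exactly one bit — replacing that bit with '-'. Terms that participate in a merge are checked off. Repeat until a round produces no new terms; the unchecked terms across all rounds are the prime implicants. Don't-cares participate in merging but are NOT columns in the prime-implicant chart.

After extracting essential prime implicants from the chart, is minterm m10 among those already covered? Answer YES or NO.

size-2^0 implicants → 00000(✓)  00001(✓)  00010(✓)  00011(✓)  00100(✓)  00110(✓)  00111(✓)  01000(✓)  01001(✓)  01010(✓)  01011(✓)  01100(✓)  01110(✓)  10000(✓)  10001(✓)  10011(✓)  10101(✓)  11001(✓)  11010(✓)  11100(✓)  11101(✓)  11110(✓)  11111(✓)
size-2^1 implicants → -0000(✓)  -0001(✓)  -0011(✓)  -1001(✓)  -1010(✓)  -1100(✓)  -1110(✓)  0-000(✓)  0-001(✓)  0-010(✓)  0-011(✓)  0-100(✓)  0-110(✓)  00-00(✓)  00-10(✓)  00-11(✓)  000-0(✓)  000-1(✓)  0000-(✓)  0001-(✓)  001-0(✓)  0011-(✓)  01-00(✓)  01-10(✓)  010-0(✓)  010-1(✓)  0100-(✓)  0101-(✓)  011-0(✓)  1-001(✓)  1-101(✓)  10-01(✓)  100-1(✓)  1000-(✓)  11-01(✓)  11-10(✓)  111-0(✓)  111-1(✓)  1110-(✓)  1111-(✓)
size-2^2 implicants → --001  -00-1  -000-  -1-10  -11-0  0--00(✓)  0--10(✓)  0-0-0(✓)  0-0-1(✓)  0-00-(✓)  0-01-(✓)  0-1-0(✓)  00--0(✓)  00-1-  000--(✓)  01--0(✓)  010--(✓)  1--01  111--
size-2^3 implicants → 0---0  0-0--
Unchecked terms (primes): --001, -00-1, -000-, -1-10, -11-0, 0---0, 0-0--, 00-1-, 1--01, 111--
Minterm coverage:
  m0 ⊆ -000-,0---0,0-0--
  m1 ⊆ --001,-00-1,-000-,0-0--
  m2 ⊆ 0---0,0-0--,00-1-
  m3 ⊆ -00-1,0-0--,00-1-
  m6 ⊆ 0---0,00-1-
  m7 ⊆ 00-1- [E]
  m8 ⊆ 0---0,0-0--
  m9 ⊆ --001,0-0--
  m10 ⊆ -1-10,0---0,0-0--
  m11 ⊆ 0-0-- [E]
  m12 ⊆ -11-0,0---0
  m14 ⊆ -1-10,-11-0,0---0
  m16 ⊆ -000- [E]
  m17 ⊆ --001,-00-1,-000-,1--01
  m19 ⊆ -00-1 [E]
  m21 ⊆ 1--01 [E]
  m26 ⊆ -1-10 [E]
  m29 ⊆ 1--01,111--
  m30 ⊆ -1-10,-11-0,111--
E = {-00-1, -000-, -1-10, 0-0--, 00-1-, 1--01}

YES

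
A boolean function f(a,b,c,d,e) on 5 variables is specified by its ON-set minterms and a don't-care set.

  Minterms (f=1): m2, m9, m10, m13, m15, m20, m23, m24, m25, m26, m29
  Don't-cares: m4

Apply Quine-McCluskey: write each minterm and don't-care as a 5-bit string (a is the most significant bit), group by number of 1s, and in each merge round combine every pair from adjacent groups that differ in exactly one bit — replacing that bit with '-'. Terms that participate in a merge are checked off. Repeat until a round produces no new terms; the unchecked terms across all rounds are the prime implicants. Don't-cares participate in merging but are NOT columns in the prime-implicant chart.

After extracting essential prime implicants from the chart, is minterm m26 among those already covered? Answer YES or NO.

size-2^0 implicants → 00010(✓)  00100(✓)  01001(✓)  01010(✓)  01101(✓)  01111(✓)  10100(✓)  10111  11000(✓)  11001(✓)  11010(✓)  11101(✓)
size-2^1 implicants → -0100  -1001(✓)  -1010  -1101(✓)  0-010  01-01(✓)  011-1  11-01(✓)  110-0  1100-
size-2^2 implicants → -1-01
Unchecked terms (primes): -0100, -1-01, -1010, 0-010, 011-1, 10111, 110-0, 1100-
Minterm coverage:
  m2 ⊆ 0-010 [E]
  m9 ⊆ -1-01 [E]
  m10 ⊆ -1010,0-010
  m13 ⊆ -1-01,011-1
  m15 ⊆ 011-1 [E]
  m20 ⊆ -0100 [E]
  m23 ⊆ 10111 [E]
  m24 ⊆ 110-0,1100-
  m25 ⊆ -1-01,1100-
  m26 ⊆ -1010,110-0
  m29 ⊆ -1-01 [E]
E = {-0100, -1-01, 0-010, 011-1, 10111}

NO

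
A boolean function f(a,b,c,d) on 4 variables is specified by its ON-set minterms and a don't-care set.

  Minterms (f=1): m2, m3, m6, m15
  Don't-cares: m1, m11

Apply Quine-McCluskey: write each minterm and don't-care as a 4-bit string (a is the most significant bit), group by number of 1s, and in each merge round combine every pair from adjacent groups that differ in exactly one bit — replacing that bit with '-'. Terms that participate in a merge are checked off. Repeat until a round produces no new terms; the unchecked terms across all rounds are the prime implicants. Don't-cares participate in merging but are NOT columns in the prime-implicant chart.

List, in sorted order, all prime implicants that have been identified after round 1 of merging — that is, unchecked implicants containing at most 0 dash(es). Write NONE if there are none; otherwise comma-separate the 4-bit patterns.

Round 0: 0001✓ 0010✓ 0011✓ 0110✓ 1011✓ 1111✓
Round 1: -011 0-10 00-1 001- 1-11
PIs = {-011, 0-10, 00-1, 001-, 1-11}

NONE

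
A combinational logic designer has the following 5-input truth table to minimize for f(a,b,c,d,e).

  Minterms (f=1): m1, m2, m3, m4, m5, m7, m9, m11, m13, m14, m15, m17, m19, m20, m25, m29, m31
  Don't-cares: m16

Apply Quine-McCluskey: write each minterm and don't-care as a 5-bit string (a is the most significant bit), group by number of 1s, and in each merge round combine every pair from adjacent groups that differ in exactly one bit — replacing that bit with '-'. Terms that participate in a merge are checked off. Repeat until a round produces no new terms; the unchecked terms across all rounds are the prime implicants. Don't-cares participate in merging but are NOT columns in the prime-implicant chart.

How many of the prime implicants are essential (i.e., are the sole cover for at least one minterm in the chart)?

5

size-2^0 implicants → 00001(✓)  00010(✓)  00011(✓)  00100(✓)  00101(✓)  00111(✓)  01001(✓)  01011(✓)  01101(✓)  01110(✓)  01111(✓)  10000(✓)  10001(✓)  10011(✓)  10100(✓)  11001(✓)  11101(✓)  11111(✓)
size-2^1 implicants → -0001(✓)  -0011(✓)  -0100  -1001(✓)  -1101(✓)  -1111(✓)  0-001(✓)  0-011(✓)  0-101(✓)  0-111(✓)  00-01(✓)  00-11(✓)  000-1(✓)  0001-  001-1(✓)  0010-  01-01(✓)  01-11(✓)  010-1(✓)  011-1(✓)  0111-  1-001(✓)  10-00  100-1(✓)  1000-  11-01(✓)  111-1(✓)
size-2^2 implicants → --001  -00-1  -1-01  -11-1  0--01(✓)  0--11(✓)  0-0-1(✓)  0-1-1(✓)  00--1(✓)  01--1(✓)
size-2^3 implicants → 0---1
Unchecked terms (primes): --001, -00-1, -0100, -1-01, -11-1, 0---1, 0001-, 0010-, 0111-, 10-00, 1000-
Minterm coverage:
  m1 ⊆ --001,-00-1,0---1
  m2 ⊆ 0001- [E]
  m3 ⊆ -00-1,0---1,0001-
  m4 ⊆ -0100,0010-
  m5 ⊆ 0---1,0010-
  m7 ⊆ 0---1 [E]
  m9 ⊆ --001,-1-01,0---1
  m11 ⊆ 0---1 [E]
  m13 ⊆ -1-01,-11-1,0---1
  m14 ⊆ 0111- [E]
  m15 ⊆ -11-1,0---1,0111-
  m17 ⊆ --001,-00-1,1000-
  m19 ⊆ -00-1 [E]
  m20 ⊆ -0100,10-00
  m25 ⊆ --001,-1-01
  m29 ⊆ -1-01,-11-1
  m31 ⊆ -11-1 [E]
E = {-00-1, -11-1, 0---1, 0001-, 0111-}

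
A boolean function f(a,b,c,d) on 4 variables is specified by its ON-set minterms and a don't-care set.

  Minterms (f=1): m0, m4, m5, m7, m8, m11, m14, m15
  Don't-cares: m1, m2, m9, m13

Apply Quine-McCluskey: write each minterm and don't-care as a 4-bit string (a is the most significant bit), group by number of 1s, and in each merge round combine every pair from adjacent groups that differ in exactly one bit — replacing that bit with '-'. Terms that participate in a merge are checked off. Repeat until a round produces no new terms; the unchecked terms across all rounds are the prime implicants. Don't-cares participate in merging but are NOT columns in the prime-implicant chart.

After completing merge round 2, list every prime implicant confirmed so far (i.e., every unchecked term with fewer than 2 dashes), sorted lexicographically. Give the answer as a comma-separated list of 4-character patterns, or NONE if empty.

[col 0] 0000*, 0001*, 0010*, 0100*, 0101*, 0111*, 1000*, 1001*, 1011*, 1101*, 1110*, 1111*
[col 1] -000*, -001*, -101*, -111*, 0-00*, 0-01*, 00-0, 000-*, 01-1*, 010-*, 1-01*, 1-11*, 10-1*, 100-*, 11-1*, 111-
[col 2] --01, -00-, -1-1, 0-0-, 1--1
Prime implicants: --01, -00-, -1-1, 0-0-, 00-0, 1--1, 111-

00-0, 111-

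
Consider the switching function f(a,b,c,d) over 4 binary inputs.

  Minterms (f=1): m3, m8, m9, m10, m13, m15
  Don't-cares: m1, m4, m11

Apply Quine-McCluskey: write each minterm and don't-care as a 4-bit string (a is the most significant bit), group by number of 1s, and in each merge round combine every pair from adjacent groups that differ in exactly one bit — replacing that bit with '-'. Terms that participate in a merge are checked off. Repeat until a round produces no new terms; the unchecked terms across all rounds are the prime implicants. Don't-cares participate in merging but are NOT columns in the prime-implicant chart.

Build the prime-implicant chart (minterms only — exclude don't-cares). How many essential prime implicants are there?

3

size-2^0 implicants → 0001(✓)  0011(✓)  0100  1000(✓)  1001(✓)  1010(✓)  1011(✓)  1101(✓)  1111(✓)
size-2^1 implicants → -001(✓)  -011(✓)  00-1(✓)  1-01(✓)  1-11(✓)  10-0(✓)  10-1(✓)  100-(✓)  101-(✓)  11-1(✓)
size-2^2 implicants → -0-1  1--1  10--
Unchecked terms (primes): -0-1, 0100, 1--1, 10--
Minterm coverage:
  m3 ⊆ -0-1 [E]
  m8 ⊆ 10-- [E]
  m9 ⊆ -0-1,1--1,10--
  m10 ⊆ 10-- [E]
  m13 ⊆ 1--1 [E]
  m15 ⊆ 1--1 [E]
E = {-0-1, 1--1, 10--}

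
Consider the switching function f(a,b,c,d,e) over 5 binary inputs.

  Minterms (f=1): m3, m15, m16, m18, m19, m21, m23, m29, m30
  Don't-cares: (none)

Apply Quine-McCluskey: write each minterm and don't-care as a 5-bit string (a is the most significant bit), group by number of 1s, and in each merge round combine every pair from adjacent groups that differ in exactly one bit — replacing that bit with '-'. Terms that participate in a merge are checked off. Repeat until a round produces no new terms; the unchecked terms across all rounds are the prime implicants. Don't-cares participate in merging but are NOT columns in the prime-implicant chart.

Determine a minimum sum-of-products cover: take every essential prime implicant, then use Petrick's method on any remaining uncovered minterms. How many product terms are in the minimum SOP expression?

6

size-2^0 implicants → 00011(✓)  01111  10000(✓)  10010(✓)  10011(✓)  10101(✓)  10111(✓)  11101(✓)  11110
size-2^1 implicants → -0011  1-101  10-11  100-0  1001-  101-1
Unchecked terms (primes): -0011, 01111, 1-101, 10-11, 100-0, 1001-, 101-1, 11110
Minterm coverage:
  m3 ⊆ -0011 [E]
  m15 ⊆ 01111 [E]
  m16 ⊆ 100-0 [E]
  m18 ⊆ 100-0,1001-
  m19 ⊆ -0011,10-11,1001-
  m21 ⊆ 1-101,101-1
  m23 ⊆ 10-11,101-1
  m29 ⊆ 1-101 [E]
  m30 ⊆ 11110 [E]
E = {-0011, 01111, 1-101, 100-0, 11110}
Petrick residual → 10-11
Cover = b'c'de + a'bcde + acd'e + ab'de + ab'c'e' + abcde'  |cover|=6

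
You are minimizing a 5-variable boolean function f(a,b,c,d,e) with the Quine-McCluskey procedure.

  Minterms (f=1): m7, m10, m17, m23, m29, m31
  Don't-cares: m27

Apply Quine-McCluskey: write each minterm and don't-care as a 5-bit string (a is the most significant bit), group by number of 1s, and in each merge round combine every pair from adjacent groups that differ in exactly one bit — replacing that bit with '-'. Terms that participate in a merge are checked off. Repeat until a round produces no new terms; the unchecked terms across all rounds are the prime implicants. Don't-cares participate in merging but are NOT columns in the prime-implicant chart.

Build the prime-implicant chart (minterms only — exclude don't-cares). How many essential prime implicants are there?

4

size-2^0 implicants → 00111(✓)  01010  10001  10111(✓)  11011(✓)  11101(✓)  11111(✓)
size-2^1 implicants → -0111  1-111  11-11  111-1
Unchecked terms (primes): -0111, 01010, 1-111, 10001, 11-11, 111-1
Minterm coverage:
  m7 ⊆ -0111 [E]
  m10 ⊆ 01010 [E]
  m17 ⊆ 10001 [E]
  m23 ⊆ -0111,1-111
  m29 ⊆ 111-1 [E]
  m31 ⊆ 1-111,11-11,111-1
E = {-0111, 01010, 10001, 111-1}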